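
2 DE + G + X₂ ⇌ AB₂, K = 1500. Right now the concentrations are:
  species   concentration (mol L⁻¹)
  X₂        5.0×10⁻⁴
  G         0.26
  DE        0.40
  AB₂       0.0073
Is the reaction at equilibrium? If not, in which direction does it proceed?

to the right

Q = [AB₂] / ([DE]²·[G]·[X₂]) = (0.0073) / ((0.40)²·(0.26)·(5.0×10⁻⁴)) = 350
Q = 350 < K = 1500, so the forward reaction proceeds.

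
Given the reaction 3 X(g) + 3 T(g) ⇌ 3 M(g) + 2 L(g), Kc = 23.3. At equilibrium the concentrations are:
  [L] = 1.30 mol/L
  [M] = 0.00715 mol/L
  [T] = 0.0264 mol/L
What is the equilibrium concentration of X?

[X] = 0.113 mol/L

At equilibrium, Kc = [M]³·[L]² / ([X]³·[T]³) = 23.3.
(0.00715)³·(1.30)² / (([X])³·(0.0264)³) = 23.3
[X]³ = 0.00144 ⇒ [X] = 0.113 mol/L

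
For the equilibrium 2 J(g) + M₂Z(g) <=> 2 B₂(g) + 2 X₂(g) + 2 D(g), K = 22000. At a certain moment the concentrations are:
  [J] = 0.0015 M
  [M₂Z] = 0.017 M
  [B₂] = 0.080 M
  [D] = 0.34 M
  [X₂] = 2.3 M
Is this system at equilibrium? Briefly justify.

Q = [B₂]²·[X₂]²·[D]² / ([J]²·[M₂Z]) = (0.080)²·(2.3)²·(0.34)² / ((0.0015)²·(0.017)) = 1.0×10⁵
Q = 1.0×10⁵ > K = 22000: net reverse reaction.

no; Q > K, reaction proceeds in reverse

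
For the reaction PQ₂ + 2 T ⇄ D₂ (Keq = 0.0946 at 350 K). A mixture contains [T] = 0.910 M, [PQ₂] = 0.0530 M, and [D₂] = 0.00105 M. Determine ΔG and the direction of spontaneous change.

ΔG = -4.00 kJ/mol; the forward reaction is spontaneous

Q = [D₂] / ([PQ₂]·[T]²) = (0.00105) / ((0.0530)·(0.910)²) = 0.0239
ΔG = RT ln(Q/Keq) = (8.314 J mol⁻¹ K⁻¹)(350 K) × ln(0.0239/0.0946)
   = (2.910 kJ/mol)(-1.376) = -4.00 kJ/mol
ΔG < 0, so the forward reaction is spontaneous (proceeds forward).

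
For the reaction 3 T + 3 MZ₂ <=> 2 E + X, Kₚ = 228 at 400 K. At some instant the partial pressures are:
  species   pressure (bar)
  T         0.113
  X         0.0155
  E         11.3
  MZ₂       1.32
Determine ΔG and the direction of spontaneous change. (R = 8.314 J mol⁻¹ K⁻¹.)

ΔG = 3.20 kJ/mol; the forward reaction is non-spontaneous

Qₚ = P(E)²·P(X) / (P(T)³·P(MZ₂)³) = (11.3)²·(0.0155) / ((0.113)³·(1.32)³) = 596
ΔG = RT ln(Qₚ/Kₚ) = (8.314 J mol⁻¹ K⁻¹)(400 K) × ln(596/228)
   = (3.326 kJ/mol)(0.9609) = 3.20 kJ/mol
ΔG > 0, so the forward reaction is non-spontaneous (proceeds in reverse).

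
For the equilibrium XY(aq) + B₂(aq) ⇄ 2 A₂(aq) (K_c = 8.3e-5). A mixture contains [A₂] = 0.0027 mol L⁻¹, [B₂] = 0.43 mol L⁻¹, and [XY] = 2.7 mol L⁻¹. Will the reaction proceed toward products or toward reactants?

Q_c = [A₂]² / ([XY]·[B₂]) = (0.0027)² / ((2.7)·(0.43)) = 6.3e-6
Q_c = 6.3e-6 < K_c = 8.3e-5, so the forward reaction proceeds.

to the right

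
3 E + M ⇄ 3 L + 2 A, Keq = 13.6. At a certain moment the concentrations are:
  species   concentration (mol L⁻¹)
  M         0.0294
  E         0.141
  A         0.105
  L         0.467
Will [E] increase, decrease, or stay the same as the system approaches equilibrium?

Q = [L]³·[A]² / ([E]³·[M]) = (0.467)³·(0.105)² / ((0.141)³·(0.0294)) = 13.6
Q = 13.6 = Keq; the system is at equilibrium.

stay the same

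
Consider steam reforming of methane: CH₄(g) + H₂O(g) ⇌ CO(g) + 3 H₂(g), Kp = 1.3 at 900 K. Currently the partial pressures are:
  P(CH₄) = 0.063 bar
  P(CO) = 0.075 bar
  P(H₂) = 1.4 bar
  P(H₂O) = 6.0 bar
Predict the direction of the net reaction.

toward products

Qp = P(CO)·P(H₂)³ / (P(CH₄)·P(H₂O)) = (0.075)·(1.4)³ / ((0.063)·(6.0)) = 0.54
Qp = 0.54 < Kp = 1.3, so the forward reaction proceeds.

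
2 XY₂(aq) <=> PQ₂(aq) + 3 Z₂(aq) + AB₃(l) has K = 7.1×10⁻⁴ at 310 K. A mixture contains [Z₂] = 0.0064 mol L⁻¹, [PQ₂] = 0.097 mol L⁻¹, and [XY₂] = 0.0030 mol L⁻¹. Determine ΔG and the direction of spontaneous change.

ΔG = 3.56 kJ/mol; the forward reaction is non-spontaneous

(AB₃ is a pure liquid — omitted from Q.)
Q = [PQ₂]·[Z₂]³ / [XY₂]² = (0.097)·(0.0064)³ / (0.0030)² = 0.00283
ΔG = RT ln(Q/K) = (8.314 J mol⁻¹ K⁻¹)(310 K) × ln(0.00283/7.1×10⁻⁴)
   = (2.577 kJ/mol)(1.383) = 3.56 kJ/mol
ΔG > 0, so the forward reaction is non-spontaneous (proceeds in reverse).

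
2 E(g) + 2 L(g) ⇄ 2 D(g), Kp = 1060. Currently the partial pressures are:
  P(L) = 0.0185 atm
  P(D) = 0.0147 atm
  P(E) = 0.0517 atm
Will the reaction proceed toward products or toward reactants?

Qp = P(D)² / (P(E)²·P(L)²) = (0.0147)² / ((0.0517)²·(0.0185)²) = 236
Qp = 236 < Kp = 1060, so the forward reaction proceeds.

toward products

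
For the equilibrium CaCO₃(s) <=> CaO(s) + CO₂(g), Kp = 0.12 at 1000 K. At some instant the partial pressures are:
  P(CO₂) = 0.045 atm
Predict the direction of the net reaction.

(CaCO₃, CaO are pure solids — omitted from Qp.)
Qp = P(CO₂) = 0.045
Qp = 0.045 < Kp = 0.12, so the forward reaction proceeds.

forward (toward products)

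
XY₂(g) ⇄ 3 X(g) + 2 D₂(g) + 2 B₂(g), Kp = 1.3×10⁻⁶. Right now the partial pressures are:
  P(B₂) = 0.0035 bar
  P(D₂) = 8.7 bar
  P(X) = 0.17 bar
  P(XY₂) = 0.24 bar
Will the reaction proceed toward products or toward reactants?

reverse (toward reactants)

Qp = P(X)³·P(D₂)²·P(B₂)² / P(XY₂) = (0.17)³·(8.7)²·(0.0035)² / (0.24) = 1.9×10⁻⁵
Qp = 1.9×10⁻⁵ > Kp = 1.3×10⁻⁶, so the reverse reaction proceeds.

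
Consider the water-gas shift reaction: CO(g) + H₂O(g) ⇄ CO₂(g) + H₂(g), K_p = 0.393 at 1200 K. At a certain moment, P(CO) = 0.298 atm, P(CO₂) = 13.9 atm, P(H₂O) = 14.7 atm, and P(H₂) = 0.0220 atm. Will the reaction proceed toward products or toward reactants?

toward products

Q_p = P(CO₂)·P(H₂) / (P(CO)·P(H₂O)) = (13.9)·(0.0220) / ((0.298)·(14.7)) = 0.0698
Q_p = 0.0698 < K_p = 0.393, so the forward reaction proceeds.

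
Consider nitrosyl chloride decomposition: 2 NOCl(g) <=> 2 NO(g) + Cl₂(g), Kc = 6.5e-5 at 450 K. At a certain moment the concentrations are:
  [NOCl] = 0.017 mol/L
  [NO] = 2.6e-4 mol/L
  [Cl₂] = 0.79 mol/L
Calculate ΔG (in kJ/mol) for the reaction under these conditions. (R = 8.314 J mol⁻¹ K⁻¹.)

ΔG = 3.91 kJ/mol

Qc = [NO]²·[Cl₂] / [NOCl]² = (2.6e-4)²·(0.79) / (0.017)² = 1.85e-4
ΔG = RT ln(Qc/Kc) = (8.314 J mol⁻¹ K⁻¹)(450 K) × ln(1.85e-4/6.5e-5)
   = (3.741 kJ/mol)(1.046) = 3.91 kJ/mol
ΔG > 0, so the forward reaction is non-spontaneous (proceeds in reverse).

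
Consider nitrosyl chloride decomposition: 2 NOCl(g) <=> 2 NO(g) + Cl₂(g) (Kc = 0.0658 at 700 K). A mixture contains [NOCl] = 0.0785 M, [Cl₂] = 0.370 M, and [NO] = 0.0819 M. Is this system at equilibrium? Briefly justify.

no; Q > K, reaction proceeds in reverse

Qc = [NO]²·[Cl₂] / [NOCl]² = (0.0819)²·(0.370) / (0.0785)² = 0.403
Qc = 0.403 > Kc = 0.0658: net reverse reaction.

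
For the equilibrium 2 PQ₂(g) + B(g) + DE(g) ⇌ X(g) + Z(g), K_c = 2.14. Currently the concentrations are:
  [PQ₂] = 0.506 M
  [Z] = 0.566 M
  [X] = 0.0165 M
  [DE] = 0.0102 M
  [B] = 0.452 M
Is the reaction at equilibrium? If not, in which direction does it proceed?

in the reverse direction

Q_c = [X]·[Z] / ([PQ₂]²·[B]·[DE]) = (0.0165)·(0.566) / ((0.506)²·(0.452)·(0.0102)) = 7.91
Q_c = 7.91 > K_c = 2.14, so the reverse reaction proceeds.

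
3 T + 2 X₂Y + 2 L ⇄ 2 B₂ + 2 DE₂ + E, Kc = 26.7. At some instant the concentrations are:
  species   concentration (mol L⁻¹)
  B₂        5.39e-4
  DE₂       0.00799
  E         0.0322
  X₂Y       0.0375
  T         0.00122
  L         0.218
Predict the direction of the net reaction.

toward products

Qc = [B₂]²·[DE₂]²·[E] / ([T]³·[X₂Y]²·[L]²) = (5.39e-4)²·(0.00799)²·(0.0322) / ((0.00122)³·(0.0375)²·(0.218)²) = 4.92
Qc = 4.92 < Kc = 26.7, so the forward reaction proceeds.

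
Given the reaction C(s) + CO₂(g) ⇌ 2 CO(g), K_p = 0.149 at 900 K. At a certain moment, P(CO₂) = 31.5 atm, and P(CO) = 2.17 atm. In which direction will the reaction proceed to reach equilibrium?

(C is a pure solid — omitted from Q_p.)
Q_p = P(CO)² / P(CO₂) = (2.17)² / (31.5) = 0.149
Q_p = 0.149 = K_p, so the system is already at equilibrium.

at equilibrium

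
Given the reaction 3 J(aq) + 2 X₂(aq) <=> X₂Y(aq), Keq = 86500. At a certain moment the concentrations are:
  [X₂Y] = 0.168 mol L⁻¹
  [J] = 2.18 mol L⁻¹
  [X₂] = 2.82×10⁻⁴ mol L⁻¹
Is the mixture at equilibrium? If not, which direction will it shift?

no; Q > K, reaction proceeds in reverse

Q = [X₂Y] / ([J]³·[X₂]²) = (0.168) / ((2.18)³·(2.82×10⁻⁴)²) = 2.04×10⁵
Q = 2.04×10⁵ > Keq = 86500: net reverse reaction.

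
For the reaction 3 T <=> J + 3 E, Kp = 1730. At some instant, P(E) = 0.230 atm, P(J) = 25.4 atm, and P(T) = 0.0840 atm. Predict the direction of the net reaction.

in the forward direction

Qp = P(J)·P(E)³ / P(T)³ = (25.4)·(0.230)³ / (0.0840)³ = 521
Qp = 521 < Kp = 1730, so the forward reaction proceeds.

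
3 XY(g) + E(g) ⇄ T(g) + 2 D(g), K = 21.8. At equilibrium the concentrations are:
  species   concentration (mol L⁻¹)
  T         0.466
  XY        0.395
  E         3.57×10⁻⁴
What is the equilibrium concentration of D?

At equilibrium, K = [T]·[D]² / ([XY]³·[E]) = 21.8.
(0.466)·([D])² / ((0.395)³·(3.57×10⁻⁴)) = 21.8
[D]² = 0.00103 ⇒ [D] = 0.0321 mol L⁻¹

[D] = 0.0321 mol L⁻¹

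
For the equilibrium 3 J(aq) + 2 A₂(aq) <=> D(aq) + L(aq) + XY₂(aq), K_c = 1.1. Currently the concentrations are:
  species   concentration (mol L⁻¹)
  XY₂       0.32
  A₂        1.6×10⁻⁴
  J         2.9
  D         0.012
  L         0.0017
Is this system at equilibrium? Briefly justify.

Q_c = [D]·[L]·[XY₂] / ([J]³·[A₂]²) = (0.012)·(0.0017)·(0.32) / ((2.9)³·(1.6×10⁻⁴)²) = 10
Q_c = 10 > K_c = 1.1: net reverse reaction.

no; Q > K, reaction proceeds in reverse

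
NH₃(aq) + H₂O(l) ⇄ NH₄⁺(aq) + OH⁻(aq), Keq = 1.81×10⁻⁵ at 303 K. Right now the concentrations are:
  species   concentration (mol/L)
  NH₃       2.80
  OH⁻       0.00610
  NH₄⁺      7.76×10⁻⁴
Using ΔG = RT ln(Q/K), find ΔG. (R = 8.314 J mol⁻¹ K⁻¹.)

ΔG = -5.97 kJ/mol

(H₂O is a pure liquid — omitted from Q.)
Q = [NH₄⁺]·[OH⁻] / [NH₃] = (7.76×10⁻⁴)·(0.00610) / (2.80) = 1.69×10⁻⁶
ΔG = RT ln(Q/Keq) = (8.314 J mol⁻¹ K⁻¹)(303 K) × ln(1.69×10⁻⁶/1.81×10⁻⁵)
   = (2.519 kJ/mol)(-2.371) = -5.97 kJ/mol
ΔG < 0, so the forward reaction is spontaneous (proceeds forward).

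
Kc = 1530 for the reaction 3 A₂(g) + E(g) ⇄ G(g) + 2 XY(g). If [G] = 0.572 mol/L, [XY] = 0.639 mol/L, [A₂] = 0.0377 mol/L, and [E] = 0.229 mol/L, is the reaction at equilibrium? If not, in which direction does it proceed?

Qc = [G]·[XY]² / ([A₂]³·[E]) = (0.572)·(0.639)² / ((0.0377)³·(0.229)) = 19000
Qc = 19000 > Kc = 1530, so the reverse reaction proceeds.

toward reactants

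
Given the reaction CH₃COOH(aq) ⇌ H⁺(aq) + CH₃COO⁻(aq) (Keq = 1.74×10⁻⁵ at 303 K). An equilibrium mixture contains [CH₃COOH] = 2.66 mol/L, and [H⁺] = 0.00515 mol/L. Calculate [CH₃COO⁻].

[CH₃COO⁻] = 0.00899 mol/L

At equilibrium, Keq = [H⁺]·[CH₃COO⁻] / [CH₃COOH] = 1.74×10⁻⁵.
(0.00515)·([CH₃COO⁻]) / (2.66) = 1.74×10⁻⁵
[CH₃COO⁻] = 0.00899 mol/L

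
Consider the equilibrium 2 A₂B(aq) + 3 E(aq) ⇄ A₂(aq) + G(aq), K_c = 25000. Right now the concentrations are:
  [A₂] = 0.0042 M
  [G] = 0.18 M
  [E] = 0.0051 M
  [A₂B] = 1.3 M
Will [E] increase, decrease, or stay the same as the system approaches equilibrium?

Q_c = [A₂]·[G] / ([A₂B]²·[E]³) = (0.0042)·(0.18) / ((1.3)²·(0.0051)³) = 3400
Q_c = 3400 < K_c = 25000: net forward reaction.
E is a reactant, so it decreases.

decrease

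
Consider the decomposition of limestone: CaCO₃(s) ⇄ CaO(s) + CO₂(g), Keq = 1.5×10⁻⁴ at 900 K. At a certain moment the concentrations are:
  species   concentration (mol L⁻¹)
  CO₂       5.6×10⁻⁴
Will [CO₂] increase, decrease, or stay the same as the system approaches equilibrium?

decrease

(CaCO₃, CaO are pure solids — omitted from Q.)
Q = [CO₂] = 5.6×10⁻⁴
Q = 5.6×10⁻⁴ > Keq = 1.5×10⁻⁴: net reverse reaction.
CO₂ is a product, so it decreases.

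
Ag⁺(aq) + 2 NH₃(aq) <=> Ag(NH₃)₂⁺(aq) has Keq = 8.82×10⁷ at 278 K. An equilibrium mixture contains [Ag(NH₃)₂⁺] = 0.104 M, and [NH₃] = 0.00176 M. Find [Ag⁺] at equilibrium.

[Ag⁺] = 3.81×10⁻⁴ M

At equilibrium, Keq = [Ag(NH₃)₂⁺] / ([Ag⁺]·[NH₃]²) = 8.82×10⁷.
(0.104) / (([Ag⁺])·(0.00176)²) = 8.82×10⁷
[Ag⁺] = 3.81×10⁻⁴ M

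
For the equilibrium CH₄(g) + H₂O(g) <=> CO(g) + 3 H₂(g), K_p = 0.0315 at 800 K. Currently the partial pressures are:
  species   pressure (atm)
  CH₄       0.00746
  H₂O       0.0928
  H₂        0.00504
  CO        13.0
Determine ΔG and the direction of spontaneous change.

ΔG = -17.1 kJ/mol; the forward reaction is spontaneous

Q_p = P(CO)·P(H₂)³ / (P(CH₄)·P(H₂O)) = (13.0)·(0.00504)³ / ((0.00746)·(0.0928)) = 0.00240
ΔG = RT ln(Q_p/K_p) = (8.314 J mol⁻¹ K⁻¹)(800 K) × ln(0.00240/0.0315)
   = (6.651 kJ/mol)(-2.575) = -17.1 kJ/mol
ΔG < 0, so the forward reaction is spontaneous (proceeds forward).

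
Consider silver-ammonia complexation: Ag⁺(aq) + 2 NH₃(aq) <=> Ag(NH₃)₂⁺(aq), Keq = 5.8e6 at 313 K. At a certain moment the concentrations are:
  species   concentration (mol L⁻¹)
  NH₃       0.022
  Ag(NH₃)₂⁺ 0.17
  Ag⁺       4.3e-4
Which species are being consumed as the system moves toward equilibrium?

Ag⁺, NH₃ (reactants)

Q = [Ag(NH₃)₂⁺] / ([Ag⁺]·[NH₃]²) = (0.17) / ((4.3e-4)·(0.022)²) = 8.2e5
Q = 8.2e5 < Keq = 5.8e6: net forward reaction.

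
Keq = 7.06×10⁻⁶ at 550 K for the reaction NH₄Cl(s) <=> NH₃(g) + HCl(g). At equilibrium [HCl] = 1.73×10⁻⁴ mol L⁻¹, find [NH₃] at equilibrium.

[NH₃] = 0.0408 mol L⁻¹

(NH₄Cl is a pure solid — omitted from Keq.)
At equilibrium, Keq = [NH₃]·[HCl] = 7.06×10⁻⁶.
([NH₃])·(1.73×10⁻⁴) = 7.06×10⁻⁶
[NH₃] = 0.0408 mol L⁻¹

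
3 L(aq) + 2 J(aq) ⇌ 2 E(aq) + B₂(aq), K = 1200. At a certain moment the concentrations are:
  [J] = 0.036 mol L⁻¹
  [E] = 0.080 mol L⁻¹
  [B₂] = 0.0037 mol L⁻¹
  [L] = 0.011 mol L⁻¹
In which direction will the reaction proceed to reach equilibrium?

reverse (toward reactants)

Q = [E]²·[B₂] / ([L]³·[J]²) = (0.080)²·(0.0037) / ((0.011)³·(0.036)²) = 14000
Q = 14000 > K = 1200, so the reverse reaction proceeds.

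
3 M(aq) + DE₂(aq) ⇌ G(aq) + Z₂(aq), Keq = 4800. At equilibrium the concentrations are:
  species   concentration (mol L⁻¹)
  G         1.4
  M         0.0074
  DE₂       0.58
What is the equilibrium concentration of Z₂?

[Z₂] = 8.1e-4 mol L⁻¹

At equilibrium, Keq = [G]·[Z₂] / ([M]³·[DE₂]) = 4800.
(1.4)·([Z₂]) / ((0.0074)³·(0.58)) = 4800
[Z₂] = 8.06e-4 = 8.1e-4 mol L⁻¹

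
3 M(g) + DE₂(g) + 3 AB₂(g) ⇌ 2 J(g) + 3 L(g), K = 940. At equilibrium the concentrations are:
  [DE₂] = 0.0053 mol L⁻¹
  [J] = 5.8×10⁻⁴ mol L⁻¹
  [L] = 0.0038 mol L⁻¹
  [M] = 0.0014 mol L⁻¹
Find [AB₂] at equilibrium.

[AB₂] = 0.011 mol L⁻¹

At equilibrium, K = [J]²·[L]³ / ([M]³·[DE₂]·[AB₂]³) = 940.
(5.8×10⁻⁴)²·(0.0038)³ / ((0.0014)³·(0.0053)·([AB₂])³) = 940
[AB₂]³ = 1.35×10⁻⁶ ⇒ [AB₂] = 0.011 mol L⁻¹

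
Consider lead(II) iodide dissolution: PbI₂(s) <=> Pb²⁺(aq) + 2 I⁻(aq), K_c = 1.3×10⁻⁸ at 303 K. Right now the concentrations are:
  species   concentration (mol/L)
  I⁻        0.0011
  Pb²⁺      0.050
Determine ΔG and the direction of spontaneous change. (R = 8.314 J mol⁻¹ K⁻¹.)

(PbI₂ is a pure solid — omitted from Q_c.)
Q_c = [Pb²⁺]·[I⁻]² = (0.050)·(0.0011)² = 6.05×10⁻⁸
ΔG = RT ln(Q_c/K_c) = (8.314 J mol⁻¹ K⁻¹)(303 K) × ln(6.05×10⁻⁸/1.3×10⁻⁸)
   = (2.519 kJ/mol)(1.538) = 3.87 kJ/mol
ΔG > 0, so the forward reaction is non-spontaneous (proceeds in reverse).

ΔG = 3.87 kJ/mol; the forward reaction is non-spontaneous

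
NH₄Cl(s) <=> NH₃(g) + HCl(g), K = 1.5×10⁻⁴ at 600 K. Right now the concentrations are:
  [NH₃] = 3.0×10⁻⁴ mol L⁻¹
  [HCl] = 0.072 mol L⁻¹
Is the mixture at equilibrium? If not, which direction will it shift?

no; Q < K, reaction proceeds forward

(NH₄Cl is a pure solid — omitted from Q.)
Q = [NH₃]·[HCl] = (3.0×10⁻⁴)·(0.072) = 2.2×10⁻⁵
Q = 2.2×10⁻⁵ < K = 1.5×10⁻⁴: net forward reaction.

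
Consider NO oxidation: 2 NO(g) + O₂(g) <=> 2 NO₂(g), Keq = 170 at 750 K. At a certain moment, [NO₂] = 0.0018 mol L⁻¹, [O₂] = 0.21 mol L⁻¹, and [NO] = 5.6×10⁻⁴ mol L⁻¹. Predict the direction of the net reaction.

Q = [NO₂]² / ([NO]²·[O₂]) = (0.0018)² / ((5.6×10⁻⁴)²·(0.21)) = 49
Q = 49 < Keq = 170, so the forward reaction proceeds.

toward products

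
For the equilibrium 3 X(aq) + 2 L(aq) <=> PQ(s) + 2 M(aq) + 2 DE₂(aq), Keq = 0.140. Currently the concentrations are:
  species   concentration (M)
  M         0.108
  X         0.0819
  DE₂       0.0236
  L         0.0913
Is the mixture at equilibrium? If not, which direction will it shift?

(PQ is a pure solid — omitted from Q.)
Q = [M]²·[DE₂]² / ([X]³·[L]²) = (0.108)²·(0.0236)² / ((0.0819)³·(0.0913)²) = 1.42
Q = 1.42 > Keq = 0.140: net reverse reaction.

no; Q > K, reaction proceeds in reverse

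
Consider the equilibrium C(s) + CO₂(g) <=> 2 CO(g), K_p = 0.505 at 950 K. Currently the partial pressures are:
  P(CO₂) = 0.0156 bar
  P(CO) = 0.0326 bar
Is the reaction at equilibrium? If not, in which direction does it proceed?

to the right

(C is a pure solid — omitted from Q_p.)
Q_p = P(CO)² / P(CO₂) = (0.0326)² / (0.0156) = 0.0681
Q_p = 0.0681 < K_p = 0.505, so the forward reaction proceeds.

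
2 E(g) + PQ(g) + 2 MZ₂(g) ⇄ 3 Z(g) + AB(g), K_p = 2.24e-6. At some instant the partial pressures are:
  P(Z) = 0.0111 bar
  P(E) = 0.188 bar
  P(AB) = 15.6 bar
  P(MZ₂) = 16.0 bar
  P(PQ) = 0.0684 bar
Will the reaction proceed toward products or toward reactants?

Q_p = P(Z)³·P(AB) / (P(E)²·P(PQ)·P(MZ₂)²) = (0.0111)³·(15.6) / ((0.188)²·(0.0684)·(16.0)²) = 3.45e-5
Q_p = 3.45e-5 > K_p = 2.24e-6, so the reverse reaction proceeds.

in the reverse direction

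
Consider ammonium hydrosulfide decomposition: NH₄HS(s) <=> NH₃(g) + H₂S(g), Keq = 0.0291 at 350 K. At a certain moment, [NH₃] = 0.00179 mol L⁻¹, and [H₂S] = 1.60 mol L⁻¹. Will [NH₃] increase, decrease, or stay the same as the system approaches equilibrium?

increase

(NH₄HS is a pure solid — omitted from Q.)
Q = [NH₃]·[H₂S] = (0.00179)·(1.60) = 0.00286
Q = 0.00286 < Keq = 0.0291: net forward reaction.
NH₃ is a product, so it increases.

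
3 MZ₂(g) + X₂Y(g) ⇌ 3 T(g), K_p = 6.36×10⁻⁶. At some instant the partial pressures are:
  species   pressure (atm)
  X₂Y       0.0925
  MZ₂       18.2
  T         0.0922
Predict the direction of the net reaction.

toward products

Q_p = P(T)³ / (P(MZ₂)³·P(X₂Y)) = (0.0922)³ / ((18.2)³·(0.0925)) = 1.41×10⁻⁶
Q_p = 1.41×10⁻⁶ < K_p = 6.36×10⁻⁶, so the forward reaction proceeds.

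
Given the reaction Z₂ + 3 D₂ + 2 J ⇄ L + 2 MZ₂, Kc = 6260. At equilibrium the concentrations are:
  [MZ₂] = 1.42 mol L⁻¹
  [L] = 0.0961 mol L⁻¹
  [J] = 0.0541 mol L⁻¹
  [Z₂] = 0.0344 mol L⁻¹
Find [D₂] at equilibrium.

At equilibrium, Kc = [L]·[MZ₂]² / ([Z₂]·[D₂]³·[J]²) = 6260.
(0.0961)·(1.42)² / ((0.0344)·([D₂])³·(0.0541)²) = 6260
[D₂]³ = 0.307 ⇒ [D₂] = 0.675 mol L⁻¹

[D₂] = 0.675 mol L⁻¹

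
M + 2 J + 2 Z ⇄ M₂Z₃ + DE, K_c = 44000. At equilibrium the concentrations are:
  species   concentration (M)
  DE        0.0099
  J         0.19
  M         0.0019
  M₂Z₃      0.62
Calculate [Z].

At equilibrium, K_c = [M₂Z₃]·[DE] / ([M]·[J]²·[Z]²) = 44000.
(0.62)·(0.0099) / ((0.0019)·(0.19)²·([Z])²) = 44000
[Z]² = 0.00203 ⇒ [Z] = 0.045 M

[Z] = 0.045 M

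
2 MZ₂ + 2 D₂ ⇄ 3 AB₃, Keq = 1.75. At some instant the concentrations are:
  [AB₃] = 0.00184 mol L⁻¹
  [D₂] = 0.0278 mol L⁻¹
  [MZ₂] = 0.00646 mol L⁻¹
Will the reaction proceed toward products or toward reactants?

Q = [AB₃]³ / ([MZ₂]²·[D₂]²) = (0.00184)³ / ((0.00646)²·(0.0278)²) = 0.193
Q = 0.193 < Keq = 1.75, so the forward reaction proceeds.

in the forward direction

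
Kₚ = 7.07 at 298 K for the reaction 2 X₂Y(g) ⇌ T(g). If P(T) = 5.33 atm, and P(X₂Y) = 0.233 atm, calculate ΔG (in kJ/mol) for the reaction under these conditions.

Qₚ = P(T) / P(X₂Y)² = (5.33) / (0.233)² = 98.2
ΔG = RT ln(Qₚ/Kₚ) = (8.314 J mol⁻¹ K⁻¹)(298 K) × ln(98.2/7.07)
   = (2.478 kJ/mol)(2.631) = 6.52 kJ/mol
ΔG > 0, so the forward reaction is non-spontaneous (proceeds in reverse).

ΔG = 6.52 kJ/mol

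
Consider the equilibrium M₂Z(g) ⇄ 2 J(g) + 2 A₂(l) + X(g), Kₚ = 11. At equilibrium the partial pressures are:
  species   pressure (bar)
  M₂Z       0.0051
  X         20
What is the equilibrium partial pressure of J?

(A₂ is a pure liquid — omitted from Kₚ.)
At equilibrium, Kₚ = P(J)²·P(X) / P(M₂Z) = 11.
(P(J))²·(20) / (0.0051) = 11
P(J)² = 0.00280 ⇒ P(J) = 0.053 bar

P(J) = 0.053 bar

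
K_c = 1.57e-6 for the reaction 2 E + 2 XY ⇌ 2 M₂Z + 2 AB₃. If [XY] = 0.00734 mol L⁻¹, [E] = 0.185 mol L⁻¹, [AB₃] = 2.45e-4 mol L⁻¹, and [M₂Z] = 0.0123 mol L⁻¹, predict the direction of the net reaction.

Q_c = [M₂Z]²·[AB₃]² / ([E]²·[XY]²) = (0.0123)²·(2.45e-4)² / ((0.185)²·(0.00734)²) = 4.93e-6
Q_c = 4.93e-6 > K_c = 1.57e-6, so the reverse reaction proceeds.

toward reactants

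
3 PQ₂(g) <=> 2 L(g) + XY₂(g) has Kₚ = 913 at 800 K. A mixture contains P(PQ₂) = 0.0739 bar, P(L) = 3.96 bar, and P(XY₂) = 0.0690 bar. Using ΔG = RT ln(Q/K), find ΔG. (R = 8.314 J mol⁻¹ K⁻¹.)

Qₚ = P(L)²·P(XY₂) / P(PQ₂)³ = (3.96)²·(0.0690) / (0.0739)³ = 2680
ΔG = RT ln(Qₚ/Kₚ) = (8.314 J mol⁻¹ K⁻¹)(800 K) × ln(2680/913)
   = (6.651 kJ/mol)(1.077) = 7.16 kJ/mol
ΔG > 0, so the forward reaction is non-spontaneous (proceeds in reverse).

ΔG = 7.16 kJ/mol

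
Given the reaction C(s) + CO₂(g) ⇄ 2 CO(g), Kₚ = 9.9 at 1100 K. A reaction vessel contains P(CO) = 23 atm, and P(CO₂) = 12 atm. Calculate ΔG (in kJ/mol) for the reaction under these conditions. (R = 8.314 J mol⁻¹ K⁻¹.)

ΔG = 13.7 kJ/mol

(C is a pure solid — omitted from Qₚ.)
Qₚ = P(CO)² / P(CO₂) = (23)² / (12) = 44.1
ΔG = RT ln(Qₚ/Kₚ) = (8.314 J mol⁻¹ K⁻¹)(1100 K) × ln(44.1/9.9)
   = (9.145 kJ/mol)(1.494) = 13.7 kJ/mol
ΔG > 0, so the forward reaction is non-spontaneous (proceeds in reverse).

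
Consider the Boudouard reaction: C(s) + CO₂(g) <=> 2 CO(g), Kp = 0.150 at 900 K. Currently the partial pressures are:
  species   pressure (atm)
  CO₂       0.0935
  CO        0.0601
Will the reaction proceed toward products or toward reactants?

forward (toward products)

(C is a pure solid — omitted from Qp.)
Qp = P(CO)² / P(CO₂) = (0.0601)² / (0.0935) = 0.0386
Qp = 0.0386 < Kp = 0.150, so the forward reaction proceeds.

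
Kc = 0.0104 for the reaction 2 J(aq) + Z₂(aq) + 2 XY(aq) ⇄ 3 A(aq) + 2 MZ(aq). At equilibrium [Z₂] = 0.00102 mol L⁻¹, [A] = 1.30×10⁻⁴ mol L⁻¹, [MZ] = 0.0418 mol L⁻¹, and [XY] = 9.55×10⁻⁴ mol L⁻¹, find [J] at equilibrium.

[J] = 0.0199 mol L⁻¹

At equilibrium, Kc = [A]³·[MZ]² / ([J]²·[Z₂]·[XY]²) = 0.0104.
(1.30×10⁻⁴)³·(0.0418)² / (([J])²·(0.00102)·(9.55×10⁻⁴)²) = 0.0104
[J]² = 3.97×10⁻⁴ ⇒ [J] = 0.0199 mol L⁻¹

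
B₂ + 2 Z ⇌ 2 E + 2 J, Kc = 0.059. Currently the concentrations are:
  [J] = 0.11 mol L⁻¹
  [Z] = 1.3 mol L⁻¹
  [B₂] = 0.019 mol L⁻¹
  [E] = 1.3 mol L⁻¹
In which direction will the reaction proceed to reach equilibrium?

to the left

Qc = [E]²·[J]² / ([B₂]·[Z]²) = (1.3)²·(0.11)² / ((0.019)·(1.3)²) = 0.64
Qc = 0.64 > Kc = 0.059, so the reverse reaction proceeds.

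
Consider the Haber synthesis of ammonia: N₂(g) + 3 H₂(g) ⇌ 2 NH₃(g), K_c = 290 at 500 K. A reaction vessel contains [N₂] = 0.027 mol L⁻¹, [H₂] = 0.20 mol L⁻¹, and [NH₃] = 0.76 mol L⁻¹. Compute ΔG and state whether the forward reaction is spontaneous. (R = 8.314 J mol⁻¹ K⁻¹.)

Q_c = [NH₃]² / ([N₂]·[H₂]³) = (0.76)² / ((0.027)·(0.20)³) = 2670
ΔG = RT ln(Q_c/K_c) = (8.314 J mol⁻¹ K⁻¹)(500 K) × ln(2670/290)
   = (4.157 kJ/mol)(2.220) = 9.23 kJ/mol
ΔG > 0, so the forward reaction is non-spontaneous (proceeds in reverse).

ΔG = 9.23 kJ/mol; the forward reaction is non-spontaneous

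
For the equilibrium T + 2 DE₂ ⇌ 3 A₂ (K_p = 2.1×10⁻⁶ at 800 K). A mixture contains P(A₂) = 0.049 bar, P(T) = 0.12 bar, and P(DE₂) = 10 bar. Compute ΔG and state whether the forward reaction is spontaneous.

Q_p = P(A₂)³ / (P(T)·P(DE₂)²) = (0.049)³ / ((0.12)·(10)²) = 9.80×10⁻⁶
ΔG = RT ln(Q_p/K_p) = (8.314 J mol⁻¹ K⁻¹)(800 K) × ln(9.80×10⁻⁶/2.1×10⁻⁶)
   = (6.651 kJ/mol)(1.540) = 10.2 kJ/mol
ΔG > 0, so the forward reaction is non-spontaneous (proceeds in reverse).

ΔG = 10.2 kJ/mol; the forward reaction is non-spontaneous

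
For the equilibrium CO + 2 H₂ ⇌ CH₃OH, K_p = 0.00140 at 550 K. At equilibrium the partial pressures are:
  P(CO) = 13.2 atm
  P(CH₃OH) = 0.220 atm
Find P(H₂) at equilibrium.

P(H₂) = 3.45 atm

At equilibrium, K_p = P(CH₃OH) / (P(CO)·P(H₂)²) = 0.00140.
(0.220) / ((13.2)·(P(H₂))²) = 0.00140
P(H₂)² = 11.9 ⇒ P(H₂) = 3.45 atm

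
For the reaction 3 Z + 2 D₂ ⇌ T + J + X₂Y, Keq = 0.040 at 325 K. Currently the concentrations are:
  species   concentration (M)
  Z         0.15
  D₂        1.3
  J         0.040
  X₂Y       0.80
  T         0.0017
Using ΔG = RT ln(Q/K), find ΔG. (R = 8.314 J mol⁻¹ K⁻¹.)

Q = [T]·[J]·[X₂Y] / ([Z]³·[D₂]²) = (0.0017)·(0.040)·(0.80) / ((0.15)³·(1.3)²) = 0.00954
ΔG = RT ln(Q/Keq) = (8.314 J mol⁻¹ K⁻¹)(325 K) × ln(0.00954/0.040)
   = (2.702 kJ/mol)(-1.433) = -3.87 kJ/mol
ΔG < 0, so the forward reaction is spontaneous (proceeds forward).

ΔG = -3.87 kJ/mol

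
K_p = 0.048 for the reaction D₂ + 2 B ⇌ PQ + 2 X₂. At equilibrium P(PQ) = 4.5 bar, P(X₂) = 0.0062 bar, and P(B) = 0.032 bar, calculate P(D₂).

At equilibrium, K_p = P(PQ)·P(X₂)² / (P(D₂)·P(B)²) = 0.048.
(4.5)·(0.0062)² / ((P(D₂))·(0.032)²) = 0.048
P(D₂) = 3.52 = 3.5 bar

P(D₂) = 3.5 bar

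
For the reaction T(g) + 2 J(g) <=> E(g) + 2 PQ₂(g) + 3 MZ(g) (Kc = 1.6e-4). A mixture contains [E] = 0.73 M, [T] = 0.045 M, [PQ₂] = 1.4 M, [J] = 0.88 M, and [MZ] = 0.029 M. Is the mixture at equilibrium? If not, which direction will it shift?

Qc = [E]·[PQ₂]²·[MZ]³ / ([T]·[J]²) = (0.73)·(1.4)²·(0.029)³ / ((0.045)·(0.88)²) = 0.0010
Qc = 0.0010 > Kc = 1.6e-4: net reverse reaction.

no; Q > K, reaction proceeds in reverse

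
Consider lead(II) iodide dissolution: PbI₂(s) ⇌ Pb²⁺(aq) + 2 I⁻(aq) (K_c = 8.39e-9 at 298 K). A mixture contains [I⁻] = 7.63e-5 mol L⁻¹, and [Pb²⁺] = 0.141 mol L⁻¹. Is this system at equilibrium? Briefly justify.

(PbI₂ is a pure solid — omitted from Q_c.)
Q_c = [Pb²⁺]·[I⁻]² = (0.141)·(7.63e-5)² = 8.21e-10
Q_c = 8.21e-10 < K_c = 8.39e-9: net forward reaction.

no; Q < K, reaction proceeds forward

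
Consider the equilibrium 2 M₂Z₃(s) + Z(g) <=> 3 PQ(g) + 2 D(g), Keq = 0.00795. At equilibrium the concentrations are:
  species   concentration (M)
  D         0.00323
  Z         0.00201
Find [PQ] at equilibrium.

[PQ] = 1.15 M

(M₂Z₃ is a pure solid — omitted from Keq.)
At equilibrium, Keq = [PQ]³·[D]² / [Z] = 0.00795.
([PQ])³·(0.00323)² / (0.00201) = 0.00795
[PQ]³ = 1.53 ⇒ [PQ] = 1.15 M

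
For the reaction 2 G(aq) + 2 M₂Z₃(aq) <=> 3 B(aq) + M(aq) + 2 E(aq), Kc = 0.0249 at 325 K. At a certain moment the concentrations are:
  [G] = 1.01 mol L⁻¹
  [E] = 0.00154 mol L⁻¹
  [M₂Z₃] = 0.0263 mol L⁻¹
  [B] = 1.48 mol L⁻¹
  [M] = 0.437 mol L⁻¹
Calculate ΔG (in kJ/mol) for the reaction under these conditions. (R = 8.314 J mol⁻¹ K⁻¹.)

ΔG = -4.47 kJ/mol

Qc = [B]³·[M]·[E]² / ([G]²·[M₂Z₃]²) = (1.48)³·(0.437)·(0.00154)² / ((1.01)²·(0.0263)²) = 0.00476
ΔG = RT ln(Qc/Kc) = (8.314 J mol⁻¹ K⁻¹)(325 K) × ln(0.00476/0.0249)
   = (2.702 kJ/mol)(-1.655) = -4.47 kJ/mol
ΔG < 0, so the forward reaction is spontaneous (proceeds forward).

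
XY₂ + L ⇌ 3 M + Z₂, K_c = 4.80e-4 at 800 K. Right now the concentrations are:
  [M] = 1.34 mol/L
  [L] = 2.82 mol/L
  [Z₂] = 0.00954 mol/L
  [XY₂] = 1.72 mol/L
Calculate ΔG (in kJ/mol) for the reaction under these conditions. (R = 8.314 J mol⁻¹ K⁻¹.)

Q_c = [M]³·[Z₂] / ([XY₂]·[L]) = (1.34)³·(0.00954) / ((1.72)·(2.82)) = 0.00473
ΔG = RT ln(Q_c/K_c) = (8.314 J mol⁻¹ K⁻¹)(800 K) × ln(0.00473/4.80e-4)
   = (6.651 kJ/mol)(2.288) = 15.2 kJ/mol
ΔG > 0, so the forward reaction is non-spontaneous (proceeds in reverse).

ΔG = 15.2 kJ/mol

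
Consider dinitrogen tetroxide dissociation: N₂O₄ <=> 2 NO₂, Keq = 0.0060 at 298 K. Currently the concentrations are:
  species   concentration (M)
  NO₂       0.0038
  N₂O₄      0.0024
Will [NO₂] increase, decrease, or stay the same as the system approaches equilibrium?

stay the same

Q = [NO₂]² / [N₂O₄] = (0.0038)² / (0.0024) = 0.0060
Q = 0.0060 = Keq; the system is at equilibrium.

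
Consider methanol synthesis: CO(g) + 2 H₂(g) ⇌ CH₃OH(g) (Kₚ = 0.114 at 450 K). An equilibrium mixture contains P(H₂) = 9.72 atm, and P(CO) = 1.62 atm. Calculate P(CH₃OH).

P(CH₃OH) = 17.4 atm

At equilibrium, Kₚ = P(CH₃OH) / (P(CO)·P(H₂)²) = 0.114.
(P(CH₃OH)) / ((1.62)·(9.72)²) = 0.114
P(CH₃OH) = 17.4 atm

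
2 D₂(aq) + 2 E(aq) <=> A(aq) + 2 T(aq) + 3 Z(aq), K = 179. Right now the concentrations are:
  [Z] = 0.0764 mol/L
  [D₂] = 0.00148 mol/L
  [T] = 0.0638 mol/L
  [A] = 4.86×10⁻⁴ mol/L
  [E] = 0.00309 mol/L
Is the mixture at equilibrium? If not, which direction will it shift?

no; Q < K, reaction proceeds forward

Q = [A]·[T]²·[Z]³ / ([D₂]²·[E]²) = (4.86×10⁻⁴)·(0.0638)²·(0.0764)³ / ((0.00148)²·(0.00309)²) = 42.2
Q = 42.2 < K = 179: net forward reaction.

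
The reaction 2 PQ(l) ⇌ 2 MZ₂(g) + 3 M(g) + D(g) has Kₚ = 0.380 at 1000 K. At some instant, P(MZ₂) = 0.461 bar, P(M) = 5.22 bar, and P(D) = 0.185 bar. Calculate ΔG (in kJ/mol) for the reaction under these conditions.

(PQ is a pure liquid — omitted from Qₚ.)
Qₚ = P(MZ₂)²·P(M)³·P(D) = (0.461)²·(5.22)³·(0.185) = 5.59
ΔG = RT ln(Qₚ/Kₚ) = (8.314 J mol⁻¹ K⁻¹)(1000 K) × ln(5.59/0.380)
   = (8.314 kJ/mol)(2.689) = 22.4 kJ/mol
ΔG > 0, so the forward reaction is non-spontaneous (proceeds in reverse).

ΔG = 22.4 kJ/mol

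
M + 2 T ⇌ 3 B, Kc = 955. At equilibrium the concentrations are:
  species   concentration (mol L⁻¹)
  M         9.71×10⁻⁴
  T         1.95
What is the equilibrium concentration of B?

At equilibrium, Kc = [B]³ / ([M]·[T]²) = 955.
([B])³ / ((9.71×10⁻⁴)·(1.95)²) = 955
[B]³ = 3.53 ⇒ [B] = 1.52 mol L⁻¹

[B] = 1.52 mol L⁻¹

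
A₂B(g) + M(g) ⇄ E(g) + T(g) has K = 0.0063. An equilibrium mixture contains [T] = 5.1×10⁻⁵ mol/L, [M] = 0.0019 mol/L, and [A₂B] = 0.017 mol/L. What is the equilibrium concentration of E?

At equilibrium, K = [E]·[T] / ([A₂B]·[M]) = 0.0063.
([E])·(5.1×10⁻⁵) / ((0.017)·(0.0019)) = 0.0063
[E] = 0.00399 = 0.0040 mol/L

[E] = 0.0040 mol/L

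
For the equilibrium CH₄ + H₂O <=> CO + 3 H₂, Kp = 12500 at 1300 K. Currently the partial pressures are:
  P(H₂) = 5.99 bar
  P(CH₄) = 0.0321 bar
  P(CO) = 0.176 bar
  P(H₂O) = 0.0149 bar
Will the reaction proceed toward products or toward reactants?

in the reverse direction

Qp = P(CO)·P(H₂)³ / (P(CH₄)·P(H₂O)) = (0.176)·(5.99)³ / ((0.0321)·(0.0149)) = 79100
Qp = 79100 > Kp = 12500, so the reverse reaction proceeds.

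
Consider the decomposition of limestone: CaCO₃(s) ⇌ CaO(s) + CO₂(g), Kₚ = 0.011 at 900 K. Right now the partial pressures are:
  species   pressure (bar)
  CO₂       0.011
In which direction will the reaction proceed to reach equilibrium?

(CaCO₃, CaO are pure solids — omitted from Qₚ.)
Qₚ = P(CO₂) = 0.011
Qₚ = 0.011 = Kₚ, so the system is already at equilibrium.

no net change (already at equilibrium)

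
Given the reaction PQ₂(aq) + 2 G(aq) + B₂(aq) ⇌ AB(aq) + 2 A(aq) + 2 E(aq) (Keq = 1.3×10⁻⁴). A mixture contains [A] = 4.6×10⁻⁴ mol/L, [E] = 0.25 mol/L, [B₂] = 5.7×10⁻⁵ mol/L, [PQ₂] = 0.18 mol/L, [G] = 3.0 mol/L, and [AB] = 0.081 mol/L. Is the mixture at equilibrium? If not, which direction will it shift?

no; Q < K, reaction proceeds forward

Q = [AB]·[A]²·[E]² / ([PQ₂]·[G]²·[B₂]) = (0.081)·(4.6×10⁻⁴)²·(0.25)² / ((0.18)·(3.0)²·(5.7×10⁻⁵)) = 1.2×10⁻⁵
Q = 1.2×10⁻⁵ < Keq = 1.3×10⁻⁴: net forward reaction.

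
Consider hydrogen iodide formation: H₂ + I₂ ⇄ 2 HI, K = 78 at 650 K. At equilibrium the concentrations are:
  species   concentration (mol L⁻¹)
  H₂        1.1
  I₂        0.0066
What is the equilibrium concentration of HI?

[HI] = 0.75 mol L⁻¹

At equilibrium, K = [HI]² / ([H₂]·[I₂]) = 78.
([HI])² / ((1.1)·(0.0066)) = 78
[HI]² = 0.566 ⇒ [HI] = 0.75 mol L⁻¹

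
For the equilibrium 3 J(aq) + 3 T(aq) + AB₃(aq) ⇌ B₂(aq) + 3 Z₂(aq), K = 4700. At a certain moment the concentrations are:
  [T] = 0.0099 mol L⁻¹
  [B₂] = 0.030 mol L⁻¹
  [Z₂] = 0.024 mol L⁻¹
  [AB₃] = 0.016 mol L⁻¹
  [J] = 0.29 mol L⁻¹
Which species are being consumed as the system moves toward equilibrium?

J, T, AB₃ (reactants)

Q = [B₂]·[Z₂]³ / ([J]³·[T]³·[AB₃]) = (0.030)·(0.024)³ / ((0.29)³·(0.0099)³·(0.016)) = 1100
Q = 1100 < K = 4700: net forward reaction.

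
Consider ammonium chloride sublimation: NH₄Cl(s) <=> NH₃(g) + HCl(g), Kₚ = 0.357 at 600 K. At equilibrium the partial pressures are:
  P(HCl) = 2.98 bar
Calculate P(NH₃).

P(NH₃) = 0.120 bar

(NH₄Cl is a pure solid — omitted from Kₚ.)
At equilibrium, Kₚ = P(NH₃)·P(HCl) = 0.357.
(P(NH₃))·(2.98) = 0.357
P(NH₃) = 0.120 bar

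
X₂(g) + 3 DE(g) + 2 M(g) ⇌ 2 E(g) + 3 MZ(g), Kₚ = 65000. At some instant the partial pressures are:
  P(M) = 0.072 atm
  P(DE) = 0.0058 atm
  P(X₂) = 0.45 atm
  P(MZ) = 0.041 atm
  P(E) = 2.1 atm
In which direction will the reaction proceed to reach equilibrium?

Qₚ = P(E)²·P(MZ)³ / (P(X₂)·P(DE)³·P(M)²) = (2.1)²·(0.041)³ / ((0.45)·(0.0058)³·(0.072)²) = 6.7×10⁵
Qₚ = 6.7×10⁵ > Kₚ = 65000, so the reverse reaction proceeds.

in the reverse direction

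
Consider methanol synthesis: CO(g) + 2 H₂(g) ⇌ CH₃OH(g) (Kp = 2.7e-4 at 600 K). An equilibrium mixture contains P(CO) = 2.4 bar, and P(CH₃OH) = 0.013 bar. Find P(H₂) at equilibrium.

At equilibrium, Kp = P(CH₃OH) / (P(CO)·P(H₂)²) = 2.7e-4.
(0.013) / ((2.4)·(P(H₂))²) = 2.7e-4
P(H₂)² = 20.1 ⇒ P(H₂) = 4.5 bar

P(H₂) = 4.5 bar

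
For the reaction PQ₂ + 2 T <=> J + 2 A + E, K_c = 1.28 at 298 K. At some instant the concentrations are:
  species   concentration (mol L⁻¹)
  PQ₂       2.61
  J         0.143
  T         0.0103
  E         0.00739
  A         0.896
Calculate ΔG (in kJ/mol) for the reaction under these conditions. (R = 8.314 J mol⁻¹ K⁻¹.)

ΔG = 2.16 kJ/mol

Q_c = [J]·[A]²·[E] / ([PQ₂]·[T]²) = (0.143)·(0.896)²·(0.00739) / ((2.61)·(0.0103)²) = 3.06
ΔG = RT ln(Q_c/K_c) = (8.314 J mol⁻¹ K⁻¹)(298 K) × ln(3.06/1.28)
   = (2.478 kJ/mol)(0.8716) = 2.16 kJ/mol
ΔG > 0, so the forward reaction is non-spontaneous (proceeds in reverse).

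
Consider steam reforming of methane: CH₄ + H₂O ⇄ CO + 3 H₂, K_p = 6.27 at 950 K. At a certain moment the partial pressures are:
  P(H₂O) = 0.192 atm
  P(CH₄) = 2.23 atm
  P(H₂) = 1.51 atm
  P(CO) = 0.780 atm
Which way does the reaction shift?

Q_p = P(CO)·P(H₂)³ / (P(CH₄)·P(H₂O)) = (0.780)·(1.51)³ / ((2.23)·(0.192)) = 6.27
Q_p = 6.27 = K_p, so the system is already at equilibrium.

neither direction; the system is at equilibrium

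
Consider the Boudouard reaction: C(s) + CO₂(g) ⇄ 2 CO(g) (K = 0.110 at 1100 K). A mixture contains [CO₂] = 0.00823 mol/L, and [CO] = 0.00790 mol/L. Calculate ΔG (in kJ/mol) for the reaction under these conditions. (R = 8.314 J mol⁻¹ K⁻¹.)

ΔG = -24.5 kJ/mol

(C is a pure solid — omitted from Q.)
Q = [CO]² / [CO₂] = (0.00790)² / (0.00823) = 0.00758
ΔG = RT ln(Q/K) = (8.314 J mol⁻¹ K⁻¹)(1100 K) × ln(0.00758/0.110)
   = (9.145 kJ/mol)(-2.675) = -24.5 kJ/mol
ΔG < 0, so the forward reaction is spontaneous (proceeds forward).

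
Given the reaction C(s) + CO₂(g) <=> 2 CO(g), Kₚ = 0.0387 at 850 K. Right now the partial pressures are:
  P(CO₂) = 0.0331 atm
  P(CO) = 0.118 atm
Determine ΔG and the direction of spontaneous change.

ΔG = 16.9 kJ/mol; the forward reaction is non-spontaneous

(C is a pure solid — omitted from Qₚ.)
Qₚ = P(CO)² / P(CO₂) = (0.118)² / (0.0331) = 0.421
ΔG = RT ln(Qₚ/Kₚ) = (8.314 J mol⁻¹ K⁻¹)(850 K) × ln(0.421/0.0387)
   = (7.067 kJ/mol)(2.387) = 16.9 kJ/mol
ΔG > 0, so the forward reaction is non-spontaneous (proceeds in reverse).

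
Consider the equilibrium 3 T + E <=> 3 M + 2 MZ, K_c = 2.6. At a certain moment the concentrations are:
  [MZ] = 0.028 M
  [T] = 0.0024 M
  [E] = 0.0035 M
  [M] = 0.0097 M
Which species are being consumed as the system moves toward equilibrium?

Q_c = [M]³·[MZ]² / ([T]³·[E]) = (0.0097)³·(0.028)² / ((0.0024)³·(0.0035)) = 15
Q_c = 15 > K_c = 2.6: net reverse reaction.

M, MZ (products)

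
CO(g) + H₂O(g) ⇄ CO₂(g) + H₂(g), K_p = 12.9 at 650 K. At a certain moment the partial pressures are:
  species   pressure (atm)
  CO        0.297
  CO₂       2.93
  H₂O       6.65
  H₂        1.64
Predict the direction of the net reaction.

Q_p = P(CO₂)·P(H₂) / (P(CO)·P(H₂O)) = (2.93)·(1.64) / ((0.297)·(6.65)) = 2.43
Q_p = 2.43 < K_p = 12.9, so the forward reaction proceeds.

in the forward direction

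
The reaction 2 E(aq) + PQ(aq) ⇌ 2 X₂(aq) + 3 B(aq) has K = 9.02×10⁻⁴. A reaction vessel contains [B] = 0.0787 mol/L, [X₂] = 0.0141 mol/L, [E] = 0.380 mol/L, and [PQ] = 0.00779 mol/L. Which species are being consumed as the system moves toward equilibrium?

Q = [X₂]²·[B]³ / ([E]²·[PQ]) = (0.0141)²·(0.0787)³ / ((0.380)²·(0.00779)) = 8.62×10⁻⁵
Q = 8.62×10⁻⁵ < K = 9.02×10⁻⁴: net forward reaction.

E, PQ (reactants)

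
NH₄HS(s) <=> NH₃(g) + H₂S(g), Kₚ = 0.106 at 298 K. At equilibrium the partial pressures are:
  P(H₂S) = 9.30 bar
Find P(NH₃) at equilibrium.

(NH₄HS is a pure solid — omitted from Kₚ.)
At equilibrium, Kₚ = P(NH₃)·P(H₂S) = 0.106.
(P(NH₃))·(9.30) = 0.106
P(NH₃) = 0.0114 bar

P(NH₃) = 0.0114 bar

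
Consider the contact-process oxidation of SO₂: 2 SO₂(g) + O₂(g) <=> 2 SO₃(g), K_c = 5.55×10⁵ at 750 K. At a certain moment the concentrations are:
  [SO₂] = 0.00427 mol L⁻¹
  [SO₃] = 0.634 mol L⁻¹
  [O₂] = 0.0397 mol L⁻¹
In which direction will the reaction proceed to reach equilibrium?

Q_c = [SO₃]² / ([SO₂]²·[O₂]) = (0.634)² / ((0.00427)²·(0.0397)) = 5.55×10⁵
Q_c = 5.55×10⁵ = K_c, so the system is already at equilibrium.

at equilibrium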